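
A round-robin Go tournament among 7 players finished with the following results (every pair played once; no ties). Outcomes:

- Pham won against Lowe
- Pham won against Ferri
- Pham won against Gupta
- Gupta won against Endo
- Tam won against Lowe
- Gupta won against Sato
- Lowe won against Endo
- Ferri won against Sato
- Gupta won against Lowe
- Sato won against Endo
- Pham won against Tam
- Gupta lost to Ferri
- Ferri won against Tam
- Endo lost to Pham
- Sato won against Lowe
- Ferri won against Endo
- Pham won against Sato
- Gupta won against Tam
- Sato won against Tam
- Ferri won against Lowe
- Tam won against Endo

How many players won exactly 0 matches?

Win totals: Ferri 5, Gupta 4, Sato 3, Endo 0, Lowe 1, Tam 2, Pham 6.
Exactly 0: Endo — 1 player.

1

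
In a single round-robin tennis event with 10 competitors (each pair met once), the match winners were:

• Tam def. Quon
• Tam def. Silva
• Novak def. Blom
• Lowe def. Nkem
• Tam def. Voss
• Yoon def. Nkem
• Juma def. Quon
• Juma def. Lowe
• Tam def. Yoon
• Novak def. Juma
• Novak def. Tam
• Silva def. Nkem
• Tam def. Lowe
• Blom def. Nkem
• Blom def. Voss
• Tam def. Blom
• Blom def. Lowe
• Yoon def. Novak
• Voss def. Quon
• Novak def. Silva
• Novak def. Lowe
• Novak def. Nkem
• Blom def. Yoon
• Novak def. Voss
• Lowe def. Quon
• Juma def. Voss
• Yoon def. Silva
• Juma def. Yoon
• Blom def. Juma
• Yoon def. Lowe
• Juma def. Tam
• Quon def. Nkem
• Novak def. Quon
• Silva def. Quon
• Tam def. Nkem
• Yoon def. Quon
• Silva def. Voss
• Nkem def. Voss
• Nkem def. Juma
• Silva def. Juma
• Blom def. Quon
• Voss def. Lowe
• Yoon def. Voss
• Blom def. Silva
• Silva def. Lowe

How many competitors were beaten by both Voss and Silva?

2

Voss beat: Lowe, Quon.
Silva beat: Lowe, Nkem, Quon, Juma, Voss.
Both beat: Lowe, Quon — 2.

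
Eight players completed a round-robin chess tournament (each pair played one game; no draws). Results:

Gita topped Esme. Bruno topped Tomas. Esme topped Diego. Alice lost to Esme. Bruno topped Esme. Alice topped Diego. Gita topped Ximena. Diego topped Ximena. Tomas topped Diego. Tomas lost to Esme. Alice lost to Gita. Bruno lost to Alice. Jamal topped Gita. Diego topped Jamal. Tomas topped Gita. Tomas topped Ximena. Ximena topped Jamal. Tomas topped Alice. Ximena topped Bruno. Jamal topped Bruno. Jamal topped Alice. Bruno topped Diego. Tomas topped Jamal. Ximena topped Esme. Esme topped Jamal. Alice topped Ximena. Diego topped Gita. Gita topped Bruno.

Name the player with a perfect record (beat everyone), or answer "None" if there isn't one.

Highest win total is Tomas with 5 (out of 7 possible).
Tomas lost to Esme, Bruno, so no player went undefeated.

None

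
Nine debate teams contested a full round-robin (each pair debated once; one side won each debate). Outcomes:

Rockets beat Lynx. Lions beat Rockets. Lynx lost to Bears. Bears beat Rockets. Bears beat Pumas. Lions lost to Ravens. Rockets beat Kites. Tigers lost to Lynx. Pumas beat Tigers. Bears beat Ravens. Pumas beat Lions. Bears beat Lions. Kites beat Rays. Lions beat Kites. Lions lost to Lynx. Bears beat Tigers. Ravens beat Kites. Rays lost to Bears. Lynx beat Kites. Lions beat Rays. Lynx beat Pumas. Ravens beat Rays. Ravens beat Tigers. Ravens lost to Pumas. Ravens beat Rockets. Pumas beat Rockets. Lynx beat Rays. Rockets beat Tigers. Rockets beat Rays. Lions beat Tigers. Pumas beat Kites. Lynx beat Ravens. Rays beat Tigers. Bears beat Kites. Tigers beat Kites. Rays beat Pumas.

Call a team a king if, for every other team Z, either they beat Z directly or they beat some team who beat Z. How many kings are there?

1

Kites cannot reach Rockets, Ravens, Lynx, Lions, Bears in two steps.
Rockets cannot reach Bears in two steps.
Ravens cannot reach Bears in two steps.
Rays cannot reach Lynx, Bears in two steps.
Pumas cannot reach Bears in two steps.
Lynx cannot reach Bears in two steps.
Tigers cannot reach Rockets, Ravens, Pumas, Lynx, Lions, Bears in two steps.
Lions cannot reach Ravens, Bears in two steps.
Bears reaches everyone (king).
Kings: Bears — 1.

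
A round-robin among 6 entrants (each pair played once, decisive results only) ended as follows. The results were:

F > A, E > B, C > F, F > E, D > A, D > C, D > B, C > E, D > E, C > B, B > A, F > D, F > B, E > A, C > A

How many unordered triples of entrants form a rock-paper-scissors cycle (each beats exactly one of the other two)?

1

Of the C(6,3) = 20 triples, the cyclic ones are: {C, D, F}.
That is 1.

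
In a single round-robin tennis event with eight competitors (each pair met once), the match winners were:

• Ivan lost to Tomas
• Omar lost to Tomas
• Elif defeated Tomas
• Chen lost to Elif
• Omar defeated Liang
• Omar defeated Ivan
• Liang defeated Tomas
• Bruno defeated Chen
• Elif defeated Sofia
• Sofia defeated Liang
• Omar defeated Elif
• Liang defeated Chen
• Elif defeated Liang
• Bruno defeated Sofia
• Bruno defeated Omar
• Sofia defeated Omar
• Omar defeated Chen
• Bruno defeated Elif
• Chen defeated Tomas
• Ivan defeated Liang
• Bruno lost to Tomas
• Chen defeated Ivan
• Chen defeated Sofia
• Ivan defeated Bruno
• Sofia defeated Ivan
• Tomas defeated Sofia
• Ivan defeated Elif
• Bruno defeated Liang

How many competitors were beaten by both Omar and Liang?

1

Omar beat: Ivan, Liang, Chen, Elif.
Liang beat: Tomas, Chen.
Both beat: Chen — 1.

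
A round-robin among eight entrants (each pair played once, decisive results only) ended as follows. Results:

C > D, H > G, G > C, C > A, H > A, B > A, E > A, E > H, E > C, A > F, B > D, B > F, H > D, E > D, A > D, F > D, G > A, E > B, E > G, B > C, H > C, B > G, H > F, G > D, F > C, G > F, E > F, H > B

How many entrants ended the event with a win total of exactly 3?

0

Win totals: A 2, B 5, C 2, D 0, E 7, F 2, G 4, H 6.
No entrant has exactly 3 wins.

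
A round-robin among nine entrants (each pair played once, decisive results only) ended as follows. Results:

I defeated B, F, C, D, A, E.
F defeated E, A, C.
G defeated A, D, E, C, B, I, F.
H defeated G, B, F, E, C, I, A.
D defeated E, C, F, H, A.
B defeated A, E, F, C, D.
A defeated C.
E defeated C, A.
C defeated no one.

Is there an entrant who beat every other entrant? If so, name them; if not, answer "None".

None

Highest win total is H with 7 (out of 8 possible).
H lost to D, so no entrant went undefeated.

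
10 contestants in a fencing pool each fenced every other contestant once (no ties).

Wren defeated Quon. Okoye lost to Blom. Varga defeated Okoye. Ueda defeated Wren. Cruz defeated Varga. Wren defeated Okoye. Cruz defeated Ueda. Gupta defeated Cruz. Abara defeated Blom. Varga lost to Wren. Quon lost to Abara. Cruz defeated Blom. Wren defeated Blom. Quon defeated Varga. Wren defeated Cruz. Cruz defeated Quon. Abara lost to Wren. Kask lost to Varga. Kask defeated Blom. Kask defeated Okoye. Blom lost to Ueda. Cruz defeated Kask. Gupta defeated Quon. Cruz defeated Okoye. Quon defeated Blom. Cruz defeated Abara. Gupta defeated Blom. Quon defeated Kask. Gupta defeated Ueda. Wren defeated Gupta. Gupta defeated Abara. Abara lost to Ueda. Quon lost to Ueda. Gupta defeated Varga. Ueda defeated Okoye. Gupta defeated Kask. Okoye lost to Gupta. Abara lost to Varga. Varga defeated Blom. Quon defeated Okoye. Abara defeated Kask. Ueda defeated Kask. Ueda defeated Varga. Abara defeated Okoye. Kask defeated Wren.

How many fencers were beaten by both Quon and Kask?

Quon beat: Okoye, Blom, Varga, Kask.
Kask beat: Okoye, Blom, Wren.
Both beat: Okoye, Blom — 2.

2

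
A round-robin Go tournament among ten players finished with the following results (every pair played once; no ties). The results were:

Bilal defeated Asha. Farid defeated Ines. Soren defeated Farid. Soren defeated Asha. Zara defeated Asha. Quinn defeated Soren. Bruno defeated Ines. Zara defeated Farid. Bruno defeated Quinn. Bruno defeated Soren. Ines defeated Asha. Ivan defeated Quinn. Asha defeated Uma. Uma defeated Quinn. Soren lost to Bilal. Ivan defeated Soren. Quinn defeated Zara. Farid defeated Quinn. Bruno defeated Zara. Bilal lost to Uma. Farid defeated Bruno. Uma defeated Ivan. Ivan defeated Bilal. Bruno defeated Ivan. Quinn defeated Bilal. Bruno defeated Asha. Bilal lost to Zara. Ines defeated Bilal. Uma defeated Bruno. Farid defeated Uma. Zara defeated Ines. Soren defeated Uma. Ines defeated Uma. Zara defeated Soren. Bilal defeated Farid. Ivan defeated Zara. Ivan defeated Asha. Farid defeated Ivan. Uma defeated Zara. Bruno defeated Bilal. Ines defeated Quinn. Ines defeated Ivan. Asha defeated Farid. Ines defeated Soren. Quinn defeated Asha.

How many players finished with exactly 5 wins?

Win totals: Zara 5, Soren 3, Ivan 5, Bilal 3, Asha 2, Uma 5, Farid 5, Quinn 4, Bruno 7, Ines 6.
Exactly 5: Zara, Ivan, Uma, Farid — 4 players.

4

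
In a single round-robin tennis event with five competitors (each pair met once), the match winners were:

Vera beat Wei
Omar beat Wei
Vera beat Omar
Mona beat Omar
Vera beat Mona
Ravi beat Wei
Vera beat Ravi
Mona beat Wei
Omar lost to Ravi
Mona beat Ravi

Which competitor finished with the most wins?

Win totals: Vera 4, Omar 1, Mona 3, Wei 0, Ravi 2.
Vera leads with 4 wins (next highest: 3).

Vera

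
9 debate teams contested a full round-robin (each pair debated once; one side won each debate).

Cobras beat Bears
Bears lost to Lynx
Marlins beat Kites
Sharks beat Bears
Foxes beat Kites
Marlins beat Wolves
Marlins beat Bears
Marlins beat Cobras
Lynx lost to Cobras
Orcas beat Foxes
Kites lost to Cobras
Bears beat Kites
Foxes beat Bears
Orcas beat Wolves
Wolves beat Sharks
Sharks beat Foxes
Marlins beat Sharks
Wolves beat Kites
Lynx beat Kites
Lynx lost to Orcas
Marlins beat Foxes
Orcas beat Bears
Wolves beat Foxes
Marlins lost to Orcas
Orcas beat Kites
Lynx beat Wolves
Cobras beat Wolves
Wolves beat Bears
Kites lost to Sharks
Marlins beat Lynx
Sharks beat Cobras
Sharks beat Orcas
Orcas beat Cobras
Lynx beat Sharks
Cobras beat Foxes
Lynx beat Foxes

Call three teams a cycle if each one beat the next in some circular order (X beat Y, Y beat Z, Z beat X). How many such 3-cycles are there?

5

Win totals: Foxes 2, Lynx 5, Orcas 7, Kites 0, Wolves 4, Sharks 5, Bears 1, Marlins 7, Cobras 5.
A team with w wins dominates both others in C(w,2) triples; summing gives 1 + 10 + 21 + 0 + 6 + 10 + 0 + 21 + 10 = 79 transitive triples.
Total triples C(9,3) = 84, so cyclic triples = 84 − 79 = 5.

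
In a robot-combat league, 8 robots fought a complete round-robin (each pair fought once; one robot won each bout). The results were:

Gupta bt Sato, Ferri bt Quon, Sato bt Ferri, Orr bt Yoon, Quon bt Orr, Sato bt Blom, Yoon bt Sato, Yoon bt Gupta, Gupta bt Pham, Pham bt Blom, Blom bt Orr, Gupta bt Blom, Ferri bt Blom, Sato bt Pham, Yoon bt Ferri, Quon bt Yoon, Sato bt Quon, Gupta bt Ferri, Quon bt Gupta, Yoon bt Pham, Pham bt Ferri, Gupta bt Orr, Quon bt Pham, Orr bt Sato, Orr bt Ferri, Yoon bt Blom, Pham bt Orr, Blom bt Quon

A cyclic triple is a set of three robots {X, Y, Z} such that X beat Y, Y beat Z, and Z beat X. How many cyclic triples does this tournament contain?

16

Win totals: Ferri 2, Orr 3, Yoon 5, Blom 2, Quon 4, Gupta 5, Sato 4, Pham 3.
A robot with w wins dominates both others in C(w,2) triples; summing gives 1 + 3 + 10 + 1 + 6 + 10 + 6 + 3 = 40 transitive triples.
Total triples C(8,3) = 56, so cyclic triples = 56 − 40 = 16.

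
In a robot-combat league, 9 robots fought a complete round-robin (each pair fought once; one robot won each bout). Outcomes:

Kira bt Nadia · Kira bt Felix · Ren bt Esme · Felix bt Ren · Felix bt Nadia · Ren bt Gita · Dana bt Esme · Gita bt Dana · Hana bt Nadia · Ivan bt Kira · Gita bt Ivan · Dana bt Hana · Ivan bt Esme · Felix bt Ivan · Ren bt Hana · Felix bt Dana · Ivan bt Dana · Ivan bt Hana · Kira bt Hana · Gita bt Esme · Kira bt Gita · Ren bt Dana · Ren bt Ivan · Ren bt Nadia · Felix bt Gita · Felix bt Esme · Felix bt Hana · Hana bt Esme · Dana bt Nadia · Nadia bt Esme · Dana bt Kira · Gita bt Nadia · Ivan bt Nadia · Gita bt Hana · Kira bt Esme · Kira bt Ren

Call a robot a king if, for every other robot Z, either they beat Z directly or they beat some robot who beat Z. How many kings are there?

Dana cannot reach Ivan in two steps.
Gita cannot reach Felix, Ren in two steps.
Felix reaches everyone (king).
Hana cannot reach Dana, Gita, Felix, Ivan, Kira, Ren in two steps.
Ivan reaches everyone (king).
Nadia cannot reach Dana, Gita, Felix, Hana, Ivan, Kira, Ren in two steps.
Kira reaches everyone (king).
Esme cannot reach Dana, Gita, Felix, Hana, Ivan, Nadia, Kira, Ren in two steps.
Ren cannot reach Felix in two steps.
Kings: Felix, Ivan, Kira — 3.

3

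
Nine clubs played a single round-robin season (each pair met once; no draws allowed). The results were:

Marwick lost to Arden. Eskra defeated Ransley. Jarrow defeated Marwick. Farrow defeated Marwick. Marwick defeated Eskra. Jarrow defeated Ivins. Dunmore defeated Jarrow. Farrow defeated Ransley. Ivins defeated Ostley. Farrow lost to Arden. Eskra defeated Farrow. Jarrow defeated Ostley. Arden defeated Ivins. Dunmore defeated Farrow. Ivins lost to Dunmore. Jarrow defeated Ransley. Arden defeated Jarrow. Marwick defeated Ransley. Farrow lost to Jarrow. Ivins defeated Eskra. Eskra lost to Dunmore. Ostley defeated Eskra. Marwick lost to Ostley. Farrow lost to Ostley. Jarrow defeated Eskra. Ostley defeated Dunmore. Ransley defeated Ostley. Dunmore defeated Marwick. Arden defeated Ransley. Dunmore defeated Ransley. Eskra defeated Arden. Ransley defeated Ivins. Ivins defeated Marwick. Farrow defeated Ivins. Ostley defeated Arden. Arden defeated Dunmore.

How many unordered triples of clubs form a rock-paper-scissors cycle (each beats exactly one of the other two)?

18

Win totals: Ivins 3, Ransley 2, Eskra 3, Farrow 3, Ostley 5, Marwick 2, Dunmore 6, Arden 6, Jarrow 6.
A club with w wins dominates both others in C(w,2) triples; summing gives 3 + 1 + 3 + 3 + 10 + 1 + 15 + 15 + 15 = 66 transitive triples.
Total triples C(9,3) = 84, so cyclic triples = 84 − 66 = 18.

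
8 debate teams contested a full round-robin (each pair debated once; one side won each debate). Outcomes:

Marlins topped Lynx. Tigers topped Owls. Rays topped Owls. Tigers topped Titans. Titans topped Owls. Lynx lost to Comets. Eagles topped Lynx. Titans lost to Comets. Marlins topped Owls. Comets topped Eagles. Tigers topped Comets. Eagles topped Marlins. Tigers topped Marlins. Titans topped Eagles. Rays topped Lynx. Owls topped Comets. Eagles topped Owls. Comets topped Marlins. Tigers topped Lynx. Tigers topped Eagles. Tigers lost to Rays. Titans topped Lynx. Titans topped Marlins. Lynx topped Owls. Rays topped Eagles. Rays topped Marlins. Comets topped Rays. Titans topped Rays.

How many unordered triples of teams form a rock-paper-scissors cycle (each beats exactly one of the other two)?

Win totals: Rays 5, Comets 5, Owls 1, Marlins 2, Lynx 1, Eagles 3, Titans 5, Tigers 6.
A team with w wins dominates both others in C(w,2) triples; summing gives 10 + 10 + 0 + 1 + 0 + 3 + 10 + 15 = 49 transitive triples.
Total triples C(8,3) = 56, so cyclic triples = 56 − 49 = 7.

7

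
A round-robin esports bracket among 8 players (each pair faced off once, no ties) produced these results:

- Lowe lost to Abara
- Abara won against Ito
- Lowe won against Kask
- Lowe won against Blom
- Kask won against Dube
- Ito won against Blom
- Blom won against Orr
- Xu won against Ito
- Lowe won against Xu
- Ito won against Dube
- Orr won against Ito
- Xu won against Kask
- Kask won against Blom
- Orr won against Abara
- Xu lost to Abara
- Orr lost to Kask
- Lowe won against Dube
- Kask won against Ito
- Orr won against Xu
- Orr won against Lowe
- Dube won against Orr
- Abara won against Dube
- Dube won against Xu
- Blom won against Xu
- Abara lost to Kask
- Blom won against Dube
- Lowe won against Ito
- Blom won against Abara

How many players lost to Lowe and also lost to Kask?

Lowe beat: Dube, Kask, Xu, Blom, Ito.
Kask beat: Dube, Blom, Ito, Orr, Abara.
Both beat: Dube, Blom, Ito — 3.

3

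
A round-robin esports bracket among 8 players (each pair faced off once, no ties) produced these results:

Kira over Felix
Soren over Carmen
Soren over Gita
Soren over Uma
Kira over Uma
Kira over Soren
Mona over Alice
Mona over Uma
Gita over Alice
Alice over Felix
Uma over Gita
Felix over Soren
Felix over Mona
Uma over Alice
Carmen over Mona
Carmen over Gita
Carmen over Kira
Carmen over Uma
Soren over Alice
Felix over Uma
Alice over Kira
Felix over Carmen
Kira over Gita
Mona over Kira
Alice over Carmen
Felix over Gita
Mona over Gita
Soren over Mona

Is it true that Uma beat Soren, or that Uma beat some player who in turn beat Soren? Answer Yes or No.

Uma did not beat Soren directly.
Uma beat Gita, Alice, but each of them lost to Soren. No two-step path.

No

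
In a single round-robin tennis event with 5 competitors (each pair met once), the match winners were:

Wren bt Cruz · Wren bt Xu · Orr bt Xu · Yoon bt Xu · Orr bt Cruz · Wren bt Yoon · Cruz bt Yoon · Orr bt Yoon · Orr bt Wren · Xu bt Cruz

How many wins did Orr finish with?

Orr's results: beat Xu, Wren, Yoon, Cruz; lost to no one.
That is 4 wins.

4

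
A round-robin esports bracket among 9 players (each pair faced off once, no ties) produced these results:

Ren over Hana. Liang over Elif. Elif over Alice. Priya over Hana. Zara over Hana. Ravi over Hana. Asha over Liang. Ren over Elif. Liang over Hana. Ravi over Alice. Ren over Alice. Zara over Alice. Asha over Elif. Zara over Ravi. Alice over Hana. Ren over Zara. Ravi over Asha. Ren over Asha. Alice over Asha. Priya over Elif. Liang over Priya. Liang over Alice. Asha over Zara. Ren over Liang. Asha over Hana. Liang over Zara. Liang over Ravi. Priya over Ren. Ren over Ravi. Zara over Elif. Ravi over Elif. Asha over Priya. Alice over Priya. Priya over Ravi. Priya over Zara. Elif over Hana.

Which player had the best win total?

Win totals: Zara 4, Ravi 4, Hana 0, Ren 7, Alice 3, Elif 2, Liang 6, Asha 5, Priya 5.
Ren leads with 7 wins (next highest: 6).

Ren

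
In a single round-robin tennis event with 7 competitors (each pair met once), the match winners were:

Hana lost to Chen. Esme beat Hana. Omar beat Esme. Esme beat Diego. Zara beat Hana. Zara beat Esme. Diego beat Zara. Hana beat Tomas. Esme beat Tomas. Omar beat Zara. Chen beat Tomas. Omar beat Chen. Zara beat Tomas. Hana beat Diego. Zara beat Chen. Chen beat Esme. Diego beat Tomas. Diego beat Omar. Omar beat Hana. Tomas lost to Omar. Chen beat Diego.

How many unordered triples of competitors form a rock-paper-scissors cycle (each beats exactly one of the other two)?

6

Win totals: Esme 3, Omar 5, Hana 2, Diego 3, Chen 4, Zara 4, Tomas 0.
A competitor with w wins dominates both others in C(w,2) triples; summing gives 3 + 10 + 1 + 3 + 6 + 6 + 0 = 29 transitive triples.
Total triples C(7,3) = 35, so cyclic triples = 35 − 29 = 6.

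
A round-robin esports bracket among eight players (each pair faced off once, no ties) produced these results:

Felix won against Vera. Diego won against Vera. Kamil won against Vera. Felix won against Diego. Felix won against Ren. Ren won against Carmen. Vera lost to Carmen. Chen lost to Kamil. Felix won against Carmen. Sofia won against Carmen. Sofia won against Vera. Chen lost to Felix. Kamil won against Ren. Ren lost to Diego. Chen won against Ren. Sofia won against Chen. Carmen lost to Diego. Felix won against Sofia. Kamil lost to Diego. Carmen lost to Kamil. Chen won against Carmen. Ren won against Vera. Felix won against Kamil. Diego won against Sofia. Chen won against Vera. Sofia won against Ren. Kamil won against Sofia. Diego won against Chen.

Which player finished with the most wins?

Win totals: Ren 2, Vera 0, Felix 7, Carmen 1, Chen 3, Diego 6, Kamil 5, Sofia 4.
Felix leads with 7 wins (next highest: 6).

Felix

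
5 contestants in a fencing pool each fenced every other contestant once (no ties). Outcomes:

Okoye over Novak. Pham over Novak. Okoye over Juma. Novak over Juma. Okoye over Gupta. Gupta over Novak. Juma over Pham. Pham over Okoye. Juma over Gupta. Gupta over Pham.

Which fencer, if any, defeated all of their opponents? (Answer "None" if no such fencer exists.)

Highest win total is Okoye with 3 (out of 4 possible).
Okoye lost to Pham, so no fencer went undefeated.

None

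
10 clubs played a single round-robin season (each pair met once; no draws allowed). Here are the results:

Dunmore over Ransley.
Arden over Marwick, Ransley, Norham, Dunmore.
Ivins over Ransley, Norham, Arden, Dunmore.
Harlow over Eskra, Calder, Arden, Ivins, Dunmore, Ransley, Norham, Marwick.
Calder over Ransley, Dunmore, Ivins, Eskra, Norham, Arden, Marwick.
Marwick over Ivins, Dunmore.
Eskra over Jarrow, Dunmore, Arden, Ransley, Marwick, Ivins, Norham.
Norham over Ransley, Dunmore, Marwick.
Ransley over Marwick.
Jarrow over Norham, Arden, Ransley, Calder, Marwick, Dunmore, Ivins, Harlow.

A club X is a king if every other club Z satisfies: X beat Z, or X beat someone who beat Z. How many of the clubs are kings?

Ivins cannot reach Calder, Eskra, Harlow, Jarrow in two steps.
Norham cannot reach Calder, Eskra, Arden, Harlow, Jarrow in two steps.
Calder cannot reach Harlow in two steps.
Ransley cannot reach Norham, Calder, Eskra, Arden, Harlow, Jarrow in two steps.
Eskra reaches everyone (king).
Arden cannot reach Calder, Eskra, Harlow, Jarrow in two steps.
Dunmore cannot reach Ivins, Norham, Calder, Eskra, Arden, Harlow, Jarrow in two steps.
Marwick cannot reach Calder, Eskra, Harlow, Jarrow in two steps.
Harlow reaches everyone (king).
Jarrow reaches everyone (king).
Kings: Eskra, Harlow, Jarrow — 3.

3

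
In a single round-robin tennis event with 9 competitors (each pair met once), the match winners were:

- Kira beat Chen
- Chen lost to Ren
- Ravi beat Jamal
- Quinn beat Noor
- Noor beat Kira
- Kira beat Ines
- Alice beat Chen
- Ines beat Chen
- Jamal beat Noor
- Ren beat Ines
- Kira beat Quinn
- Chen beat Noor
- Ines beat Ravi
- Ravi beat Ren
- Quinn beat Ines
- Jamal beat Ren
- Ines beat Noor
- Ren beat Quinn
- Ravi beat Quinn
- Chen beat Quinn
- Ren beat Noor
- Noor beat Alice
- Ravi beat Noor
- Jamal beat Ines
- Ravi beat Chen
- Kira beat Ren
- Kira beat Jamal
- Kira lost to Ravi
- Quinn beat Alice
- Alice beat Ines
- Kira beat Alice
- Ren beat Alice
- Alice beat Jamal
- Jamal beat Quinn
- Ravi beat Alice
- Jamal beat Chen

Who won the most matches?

Win totals: Jamal 5, Quinn 3, Noor 2, Ines 3, Ravi 7, Kira 6, Alice 3, Chen 2, Ren 5.
Ravi leads with 7 wins (next highest: 6).

Ravi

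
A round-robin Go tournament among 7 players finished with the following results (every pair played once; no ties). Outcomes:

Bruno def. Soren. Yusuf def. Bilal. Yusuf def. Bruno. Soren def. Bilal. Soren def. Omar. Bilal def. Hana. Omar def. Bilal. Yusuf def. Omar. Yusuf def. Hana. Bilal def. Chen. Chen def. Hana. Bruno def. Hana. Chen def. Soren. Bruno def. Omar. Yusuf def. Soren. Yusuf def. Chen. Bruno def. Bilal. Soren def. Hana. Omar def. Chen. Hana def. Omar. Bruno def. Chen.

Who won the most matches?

Win totals: Bilal 2, Chen 2, Bruno 5, Hana 1, Soren 3, Yusuf 6, Omar 2.
Yusuf leads with 6 wins (next highest: 5).

Yusuf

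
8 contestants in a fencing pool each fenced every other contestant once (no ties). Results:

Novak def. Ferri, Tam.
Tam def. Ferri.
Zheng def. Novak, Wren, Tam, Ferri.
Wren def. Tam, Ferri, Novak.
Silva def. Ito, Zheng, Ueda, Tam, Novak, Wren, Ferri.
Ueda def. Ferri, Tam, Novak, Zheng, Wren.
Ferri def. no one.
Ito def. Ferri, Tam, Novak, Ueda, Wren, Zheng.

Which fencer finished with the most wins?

Silva

Win totals: Silva 7, Zheng 4, Ueda 5, Ferri 0, Wren 3, Ito 6, Novak 2, Tam 1.
Silva leads with 7 wins (next highest: 6).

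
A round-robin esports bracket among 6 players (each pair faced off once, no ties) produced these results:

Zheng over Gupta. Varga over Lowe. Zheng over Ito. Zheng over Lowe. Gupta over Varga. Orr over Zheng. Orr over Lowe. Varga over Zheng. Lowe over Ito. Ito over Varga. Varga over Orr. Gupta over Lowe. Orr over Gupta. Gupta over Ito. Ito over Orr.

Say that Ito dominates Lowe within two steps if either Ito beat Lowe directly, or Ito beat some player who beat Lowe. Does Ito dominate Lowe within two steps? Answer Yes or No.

Ito did not beat Lowe directly.
Ito beat Orr, Varga. Of those, Orr beat Lowe.

Yes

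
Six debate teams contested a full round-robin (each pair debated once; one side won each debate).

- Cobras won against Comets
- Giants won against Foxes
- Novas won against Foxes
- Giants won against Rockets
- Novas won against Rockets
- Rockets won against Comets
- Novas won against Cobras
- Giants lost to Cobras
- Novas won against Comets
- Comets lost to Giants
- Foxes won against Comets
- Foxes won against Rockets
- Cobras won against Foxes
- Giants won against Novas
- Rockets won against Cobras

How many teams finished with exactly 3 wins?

Win totals: Foxes 2, Cobras 3, Rockets 2, Comets 0, Novas 4, Giants 4.
Exactly 3: Cobras — 1 team.

1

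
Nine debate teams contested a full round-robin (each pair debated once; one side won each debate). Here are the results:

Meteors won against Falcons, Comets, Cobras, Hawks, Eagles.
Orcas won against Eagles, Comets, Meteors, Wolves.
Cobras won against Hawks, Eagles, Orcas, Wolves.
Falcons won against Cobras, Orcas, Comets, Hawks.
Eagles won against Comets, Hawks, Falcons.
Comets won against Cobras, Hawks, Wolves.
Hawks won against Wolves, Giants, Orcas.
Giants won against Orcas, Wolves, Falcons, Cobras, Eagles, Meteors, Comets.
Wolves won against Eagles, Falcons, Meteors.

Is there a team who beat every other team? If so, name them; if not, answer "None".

None

Highest win total is Giants with 7 (out of 8 possible).
Giants lost to Hawks, so no team went undefeated.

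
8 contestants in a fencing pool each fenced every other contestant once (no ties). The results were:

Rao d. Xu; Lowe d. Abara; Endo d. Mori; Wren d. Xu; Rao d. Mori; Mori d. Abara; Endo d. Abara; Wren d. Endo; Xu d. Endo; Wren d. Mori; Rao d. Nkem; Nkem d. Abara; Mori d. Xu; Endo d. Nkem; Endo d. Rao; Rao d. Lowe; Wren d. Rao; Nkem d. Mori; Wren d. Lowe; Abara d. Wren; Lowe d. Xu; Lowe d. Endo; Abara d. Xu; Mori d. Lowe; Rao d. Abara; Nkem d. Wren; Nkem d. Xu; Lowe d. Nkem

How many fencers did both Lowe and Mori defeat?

2

Lowe beat: Abara, Endo, Xu, Nkem.
Mori beat: Abara, Xu, Lowe.
Both beat: Abara, Xu — 2.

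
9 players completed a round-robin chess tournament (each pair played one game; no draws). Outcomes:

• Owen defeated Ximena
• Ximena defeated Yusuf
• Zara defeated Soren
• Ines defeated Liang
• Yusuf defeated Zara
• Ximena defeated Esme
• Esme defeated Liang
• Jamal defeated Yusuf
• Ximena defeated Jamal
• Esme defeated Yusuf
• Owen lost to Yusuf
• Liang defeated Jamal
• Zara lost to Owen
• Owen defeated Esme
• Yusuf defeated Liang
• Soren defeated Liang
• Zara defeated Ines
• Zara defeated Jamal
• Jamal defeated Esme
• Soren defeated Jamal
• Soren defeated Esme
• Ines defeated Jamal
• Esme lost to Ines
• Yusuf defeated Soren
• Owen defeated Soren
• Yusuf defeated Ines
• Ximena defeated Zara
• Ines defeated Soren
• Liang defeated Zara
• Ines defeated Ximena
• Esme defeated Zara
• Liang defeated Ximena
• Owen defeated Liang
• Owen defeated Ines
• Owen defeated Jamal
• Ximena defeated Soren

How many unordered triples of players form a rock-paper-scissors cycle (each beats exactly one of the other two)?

Win totals: Ximena 5, Ines 5, Soren 3, Owen 7, Zara 3, Jamal 2, Liang 3, Yusuf 5, Esme 3.
A player with w wins dominates both others in C(w,2) triples; summing gives 10 + 10 + 3 + 21 + 3 + 1 + 3 + 10 + 3 = 64 transitive triples.
Total triples C(9,3) = 84, so cyclic triples = 84 − 64 = 20.

20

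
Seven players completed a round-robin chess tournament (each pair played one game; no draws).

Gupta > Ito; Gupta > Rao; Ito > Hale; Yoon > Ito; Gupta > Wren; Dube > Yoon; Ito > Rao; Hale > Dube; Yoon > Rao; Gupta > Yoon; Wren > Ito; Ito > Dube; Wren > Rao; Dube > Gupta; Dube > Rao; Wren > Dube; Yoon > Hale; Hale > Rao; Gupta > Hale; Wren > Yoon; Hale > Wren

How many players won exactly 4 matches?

Win totals: Ito 3, Hale 3, Rao 0, Dube 3, Gupta 5, Wren 4, Yoon 3.
Exactly 4: Wren — 1 player.

1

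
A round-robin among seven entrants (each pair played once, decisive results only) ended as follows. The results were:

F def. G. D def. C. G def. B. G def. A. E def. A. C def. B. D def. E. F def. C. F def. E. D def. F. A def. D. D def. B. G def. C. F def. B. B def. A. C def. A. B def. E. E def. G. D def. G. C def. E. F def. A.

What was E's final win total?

E's results: beat A, G; lost to B, C, D, F.
That is 2 wins.

2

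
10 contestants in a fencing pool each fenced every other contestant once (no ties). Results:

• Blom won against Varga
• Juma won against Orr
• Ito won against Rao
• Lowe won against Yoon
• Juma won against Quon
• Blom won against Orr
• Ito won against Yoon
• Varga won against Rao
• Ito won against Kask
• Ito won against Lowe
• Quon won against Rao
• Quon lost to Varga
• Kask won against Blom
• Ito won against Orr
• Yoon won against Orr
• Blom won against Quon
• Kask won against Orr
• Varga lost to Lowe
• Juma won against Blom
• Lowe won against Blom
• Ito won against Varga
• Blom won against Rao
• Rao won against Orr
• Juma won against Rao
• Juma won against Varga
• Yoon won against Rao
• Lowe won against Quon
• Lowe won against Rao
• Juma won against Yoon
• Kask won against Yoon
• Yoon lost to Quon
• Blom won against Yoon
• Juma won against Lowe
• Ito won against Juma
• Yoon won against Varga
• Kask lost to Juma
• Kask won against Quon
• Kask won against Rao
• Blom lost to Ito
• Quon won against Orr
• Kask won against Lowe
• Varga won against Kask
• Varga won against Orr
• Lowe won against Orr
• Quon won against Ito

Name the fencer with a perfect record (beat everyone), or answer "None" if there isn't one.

Highest win total is Juma with 8 (out of 9 possible).
Juma lost to Ito, so no fencer went undefeated.

None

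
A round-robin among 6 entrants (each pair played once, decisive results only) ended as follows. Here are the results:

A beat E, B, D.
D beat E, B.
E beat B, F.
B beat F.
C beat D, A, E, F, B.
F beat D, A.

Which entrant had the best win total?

C

Win totals: A 3, B 1, C 5, D 2, E 2, F 2.
C leads with 5 wins (next highest: 3).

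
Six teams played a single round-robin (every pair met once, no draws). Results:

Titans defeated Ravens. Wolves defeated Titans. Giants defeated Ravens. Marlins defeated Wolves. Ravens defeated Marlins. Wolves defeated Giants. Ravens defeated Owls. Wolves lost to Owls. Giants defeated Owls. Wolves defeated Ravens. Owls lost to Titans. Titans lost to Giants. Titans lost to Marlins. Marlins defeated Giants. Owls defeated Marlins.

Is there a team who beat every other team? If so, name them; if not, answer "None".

None

Highest win total is Wolves with 3 (out of 5 possible).
Wolves lost to Marlins, Owls, so no team went undefeated.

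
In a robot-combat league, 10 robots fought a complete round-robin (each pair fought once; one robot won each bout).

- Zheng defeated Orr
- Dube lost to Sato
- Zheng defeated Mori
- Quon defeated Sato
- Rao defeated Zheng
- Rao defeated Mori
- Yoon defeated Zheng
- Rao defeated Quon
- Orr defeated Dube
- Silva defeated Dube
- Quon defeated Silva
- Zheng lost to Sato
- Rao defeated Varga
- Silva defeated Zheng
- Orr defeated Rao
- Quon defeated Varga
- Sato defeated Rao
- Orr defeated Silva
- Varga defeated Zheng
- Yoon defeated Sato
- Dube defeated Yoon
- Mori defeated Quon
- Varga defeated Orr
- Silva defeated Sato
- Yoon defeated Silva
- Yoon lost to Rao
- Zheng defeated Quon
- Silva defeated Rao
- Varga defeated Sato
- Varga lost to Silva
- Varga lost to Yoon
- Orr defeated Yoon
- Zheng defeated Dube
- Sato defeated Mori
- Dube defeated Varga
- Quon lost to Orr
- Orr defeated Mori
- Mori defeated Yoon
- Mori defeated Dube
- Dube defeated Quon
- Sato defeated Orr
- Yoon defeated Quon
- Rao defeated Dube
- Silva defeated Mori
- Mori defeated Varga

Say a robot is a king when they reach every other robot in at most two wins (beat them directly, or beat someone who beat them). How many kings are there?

7

Orr reaches everyone (king).
Zheng reaches everyone (king).
Sato reaches everyone (king).
Dube cannot reach Rao, Mori in two steps.
Yoon reaches everyone (king).
Varga reaches everyone (king).
Quon cannot reach Yoon in two steps.
Rao reaches everyone (king).
Mori cannot reach Rao in two steps.
Silva reaches everyone (king).
Kings: Orr, Zheng, Sato, Yoon, Varga, Rao, Silva — 7.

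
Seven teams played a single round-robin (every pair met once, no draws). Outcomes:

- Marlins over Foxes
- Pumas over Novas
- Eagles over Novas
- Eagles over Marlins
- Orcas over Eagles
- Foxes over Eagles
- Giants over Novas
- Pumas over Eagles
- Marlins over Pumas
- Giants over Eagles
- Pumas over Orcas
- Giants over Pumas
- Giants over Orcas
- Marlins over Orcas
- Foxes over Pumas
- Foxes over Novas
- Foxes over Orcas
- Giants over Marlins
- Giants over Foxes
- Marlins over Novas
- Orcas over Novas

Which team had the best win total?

Giants

Win totals: Pumas 3, Eagles 2, Marlins 4, Orcas 2, Novas 0, Foxes 4, Giants 6.
Giants leads with 6 wins (next highest: 4).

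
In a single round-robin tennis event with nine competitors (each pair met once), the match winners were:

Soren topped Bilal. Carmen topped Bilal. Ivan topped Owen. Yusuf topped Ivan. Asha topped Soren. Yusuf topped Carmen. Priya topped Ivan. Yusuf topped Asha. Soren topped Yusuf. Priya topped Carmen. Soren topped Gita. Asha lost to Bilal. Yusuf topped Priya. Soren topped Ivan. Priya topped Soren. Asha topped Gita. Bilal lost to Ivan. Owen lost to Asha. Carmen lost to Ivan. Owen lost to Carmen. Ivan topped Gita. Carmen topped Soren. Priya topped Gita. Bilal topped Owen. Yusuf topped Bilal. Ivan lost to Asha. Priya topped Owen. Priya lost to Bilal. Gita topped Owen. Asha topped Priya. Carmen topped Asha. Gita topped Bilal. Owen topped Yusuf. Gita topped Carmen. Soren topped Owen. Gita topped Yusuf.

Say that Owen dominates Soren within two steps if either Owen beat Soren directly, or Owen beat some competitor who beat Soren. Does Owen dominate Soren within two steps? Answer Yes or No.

No

Owen did not beat Soren directly.
Owen beat Yusuf, but each of them lost to Soren. No two-step path.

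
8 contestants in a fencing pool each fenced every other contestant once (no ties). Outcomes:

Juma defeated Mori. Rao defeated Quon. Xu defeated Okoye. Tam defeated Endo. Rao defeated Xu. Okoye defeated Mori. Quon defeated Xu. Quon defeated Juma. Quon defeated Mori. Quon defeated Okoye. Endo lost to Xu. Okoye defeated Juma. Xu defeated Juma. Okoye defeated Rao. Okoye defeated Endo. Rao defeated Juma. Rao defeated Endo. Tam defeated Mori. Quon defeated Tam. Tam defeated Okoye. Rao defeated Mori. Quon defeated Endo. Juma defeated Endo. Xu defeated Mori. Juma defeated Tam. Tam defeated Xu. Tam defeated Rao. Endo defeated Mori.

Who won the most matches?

Quon

Win totals: Tam 5, Okoye 4, Juma 3, Xu 4, Endo 1, Mori 0, Quon 6, Rao 5.
Quon leads with 6 wins (next highest: 5).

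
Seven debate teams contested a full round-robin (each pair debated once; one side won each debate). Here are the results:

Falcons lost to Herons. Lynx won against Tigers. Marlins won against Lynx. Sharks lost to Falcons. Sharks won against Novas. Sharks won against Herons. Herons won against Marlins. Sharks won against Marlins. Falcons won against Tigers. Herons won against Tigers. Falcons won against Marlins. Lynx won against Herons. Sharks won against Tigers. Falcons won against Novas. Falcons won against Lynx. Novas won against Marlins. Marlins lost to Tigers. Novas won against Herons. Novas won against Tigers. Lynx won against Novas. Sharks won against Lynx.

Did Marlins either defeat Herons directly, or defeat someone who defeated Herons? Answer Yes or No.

Yes

Marlins did not beat Herons directly.
Marlins beat Lynx. Of those, Lynx beat Herons.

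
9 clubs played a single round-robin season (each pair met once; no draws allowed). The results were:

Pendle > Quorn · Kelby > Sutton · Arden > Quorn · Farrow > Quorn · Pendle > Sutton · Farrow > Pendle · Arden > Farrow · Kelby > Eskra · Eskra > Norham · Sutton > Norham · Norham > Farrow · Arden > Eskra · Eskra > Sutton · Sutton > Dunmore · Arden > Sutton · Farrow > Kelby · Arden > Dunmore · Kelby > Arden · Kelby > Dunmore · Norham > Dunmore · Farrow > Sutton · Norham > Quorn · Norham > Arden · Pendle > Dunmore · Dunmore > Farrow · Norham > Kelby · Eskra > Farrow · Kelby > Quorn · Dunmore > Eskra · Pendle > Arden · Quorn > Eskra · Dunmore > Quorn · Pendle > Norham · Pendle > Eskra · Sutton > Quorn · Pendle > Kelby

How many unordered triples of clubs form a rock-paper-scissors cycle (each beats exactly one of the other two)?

18

Win totals: Eskra 3, Arden 5, Sutton 3, Pendle 7, Dunmore 3, Kelby 5, Norham 5, Quorn 1, Farrow 4.
A club with w wins dominates both others in C(w,2) triples; summing gives 3 + 10 + 3 + 21 + 3 + 10 + 10 + 0 + 6 = 66 transitive triples.
Total triples C(9,3) = 84, so cyclic triples = 84 − 66 = 18.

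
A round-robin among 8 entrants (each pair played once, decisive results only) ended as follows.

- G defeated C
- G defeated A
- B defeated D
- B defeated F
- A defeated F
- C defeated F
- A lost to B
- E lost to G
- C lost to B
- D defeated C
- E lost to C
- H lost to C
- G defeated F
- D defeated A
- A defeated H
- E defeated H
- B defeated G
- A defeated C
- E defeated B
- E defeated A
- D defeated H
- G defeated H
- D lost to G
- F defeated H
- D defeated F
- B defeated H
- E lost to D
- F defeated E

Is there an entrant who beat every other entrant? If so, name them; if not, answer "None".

None

Highest win total is G with 6 (out of 7 possible).
G lost to B, so no entrant went undefeated.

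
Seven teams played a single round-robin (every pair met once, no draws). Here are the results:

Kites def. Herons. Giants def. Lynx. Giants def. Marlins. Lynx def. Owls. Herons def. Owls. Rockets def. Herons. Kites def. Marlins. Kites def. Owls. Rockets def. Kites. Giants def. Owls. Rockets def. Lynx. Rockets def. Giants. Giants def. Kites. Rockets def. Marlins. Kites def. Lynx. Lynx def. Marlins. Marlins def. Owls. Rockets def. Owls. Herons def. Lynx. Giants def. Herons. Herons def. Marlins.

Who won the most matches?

Win totals: Marlins 1, Rockets 6, Herons 3, Kites 4, Owls 0, Giants 5, Lynx 2.
Rockets leads with 6 wins (next highest: 5).

Rockets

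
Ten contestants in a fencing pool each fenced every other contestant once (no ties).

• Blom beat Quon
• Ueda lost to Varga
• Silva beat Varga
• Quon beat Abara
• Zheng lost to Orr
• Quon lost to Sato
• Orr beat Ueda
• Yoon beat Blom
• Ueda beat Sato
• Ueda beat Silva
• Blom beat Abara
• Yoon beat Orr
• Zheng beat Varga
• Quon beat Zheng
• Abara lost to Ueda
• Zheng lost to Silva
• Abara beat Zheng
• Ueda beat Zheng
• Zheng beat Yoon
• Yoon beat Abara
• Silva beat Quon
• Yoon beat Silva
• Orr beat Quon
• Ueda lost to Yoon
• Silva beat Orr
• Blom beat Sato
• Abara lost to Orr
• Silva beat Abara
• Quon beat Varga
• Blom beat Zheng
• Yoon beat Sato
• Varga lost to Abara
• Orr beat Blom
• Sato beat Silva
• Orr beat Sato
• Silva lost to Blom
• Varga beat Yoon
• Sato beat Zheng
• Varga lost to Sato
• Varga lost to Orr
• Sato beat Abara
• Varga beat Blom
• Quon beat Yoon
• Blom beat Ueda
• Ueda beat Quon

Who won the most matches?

Orr

Win totals: Zheng 2, Quon 4, Yoon 6, Varga 3, Abara 2, Silva 5, Sato 5, Ueda 5, Orr 7, Blom 6.
Orr leads with 7 wins (next highest: 6).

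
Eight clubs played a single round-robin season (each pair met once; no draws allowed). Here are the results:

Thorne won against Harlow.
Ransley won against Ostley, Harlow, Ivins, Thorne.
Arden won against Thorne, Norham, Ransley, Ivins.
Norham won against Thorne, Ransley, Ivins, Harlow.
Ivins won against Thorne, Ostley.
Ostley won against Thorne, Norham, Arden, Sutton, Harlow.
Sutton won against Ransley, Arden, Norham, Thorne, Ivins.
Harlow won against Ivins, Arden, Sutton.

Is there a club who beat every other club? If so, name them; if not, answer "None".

None

Highest win total is Sutton with 5 (out of 7 possible).
Sutton lost to Ostley, Harlow, so no club went undefeated.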